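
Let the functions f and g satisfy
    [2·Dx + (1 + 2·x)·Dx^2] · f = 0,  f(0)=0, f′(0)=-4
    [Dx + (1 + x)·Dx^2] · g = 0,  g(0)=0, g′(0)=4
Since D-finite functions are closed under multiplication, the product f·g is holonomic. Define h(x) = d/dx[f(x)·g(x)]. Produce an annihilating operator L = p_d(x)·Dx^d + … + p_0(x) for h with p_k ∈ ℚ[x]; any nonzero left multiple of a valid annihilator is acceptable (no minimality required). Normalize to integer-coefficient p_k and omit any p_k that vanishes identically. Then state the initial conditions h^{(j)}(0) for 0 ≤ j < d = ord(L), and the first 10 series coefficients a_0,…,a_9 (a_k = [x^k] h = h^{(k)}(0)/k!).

f: a_k = 0, -4, 4, -16/3, 8, -64/5, 64/3, -256/7, 64, -1024/9, …
g: a_k = 0, 4, -2, 4/3, -1, 4/5, -2/3, 4/7, -1/2, 4/9, …
L₀ := L_f ⊗_s L_g (sym. prod.), ord ≤ 4.
h=h₀': d/dx-closure on L₀ ⇒ L.
L = (20 + 48·x + 32·x^2) + (66 + 268·x + 360·x^2 + 160·x^3)·Dx + (32 + 180·x + 372·x^2 + 336·x^3 + 112·x^4)·Dx^2 + (3 + 22·x + 63·x^2 + 88·x^3 + 60·x^4 + 16·x^5)·Dx^3  (order 3).
h: a_k = 0, -32, 72, -416/3, 260, -7336/15, 4648/5, -37504/21, 121158/35, -2128156/315, …
ICs: h(0) = 0, h′(0) = -32, h′′(0) = 144.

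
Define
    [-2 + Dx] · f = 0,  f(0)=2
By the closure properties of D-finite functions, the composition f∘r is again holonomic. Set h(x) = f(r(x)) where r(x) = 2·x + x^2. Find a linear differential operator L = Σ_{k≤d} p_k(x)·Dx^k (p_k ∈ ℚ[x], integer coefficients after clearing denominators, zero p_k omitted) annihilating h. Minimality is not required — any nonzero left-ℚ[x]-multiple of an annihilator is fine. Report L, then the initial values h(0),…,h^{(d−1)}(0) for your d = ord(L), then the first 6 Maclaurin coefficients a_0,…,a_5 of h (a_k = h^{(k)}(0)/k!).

f: a_k = 2, 4, 4, 8/3, 4/3, 8/15, …
Change of var in L_f (x↦r) gives L₀.
L = (-4 - 4·x) + Dx  (order 1).
h: a_k = 2, 8, 20, 112/3, 172/3, 1136/15, …
ICs: h(0) = 2.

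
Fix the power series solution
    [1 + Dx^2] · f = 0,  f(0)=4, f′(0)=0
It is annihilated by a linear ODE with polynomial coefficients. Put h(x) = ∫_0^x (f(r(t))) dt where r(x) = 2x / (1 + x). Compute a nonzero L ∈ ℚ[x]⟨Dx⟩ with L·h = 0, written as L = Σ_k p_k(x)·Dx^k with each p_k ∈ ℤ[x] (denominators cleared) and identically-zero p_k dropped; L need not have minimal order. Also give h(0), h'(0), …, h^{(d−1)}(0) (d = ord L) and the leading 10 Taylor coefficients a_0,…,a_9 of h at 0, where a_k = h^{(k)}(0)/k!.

f: a_k = 4, 0, -2, 0, 1/6, 0, -1/180, 0, 1/10080, 0, …
f∘r: x↦r, Dx↦Dx/r' in L_f ⇒ L₀.
∫: right-multiply L₀ by Dx.
L = 4·Dx + (2 + 6·x + 6·x^2 + 2·x^3)·Dx^2 + (1 + 4·x + 6·x^2 + 4·x^3 + x^4)·Dx^3  (order 3).
h: a_k = 0, 4, 0, -8/3, 4, -64/15, 32/9, -88/45, -2/5, 9416/2835, …
ICs: h(0) = 0, h′(0) = 4, h′′(0) = 0.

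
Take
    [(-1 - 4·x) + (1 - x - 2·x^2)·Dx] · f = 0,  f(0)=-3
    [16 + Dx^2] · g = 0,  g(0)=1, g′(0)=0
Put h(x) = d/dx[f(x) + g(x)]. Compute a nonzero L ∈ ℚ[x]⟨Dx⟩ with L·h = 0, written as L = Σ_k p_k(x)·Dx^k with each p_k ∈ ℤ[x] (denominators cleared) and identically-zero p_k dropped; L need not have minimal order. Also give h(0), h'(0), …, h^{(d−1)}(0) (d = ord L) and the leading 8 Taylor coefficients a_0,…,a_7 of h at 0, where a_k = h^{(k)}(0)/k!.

f: a_k = -3, -3, -9, -15, -33, -63, -129, -255, …
g: a_k = 1, 0, -8, 0, 32/3, 0, -256/45, 0, …
Sum ⇒ L₀ = lclm(L_f,L_g) in ℚ(x)⟨Dx⟩.
Differentiate: ansatz ord ≤ ord L₀ ⇒ L.
L = (2880 + 9600·x + 20736·x^2 + 7680·x^3 + 15360·x^4 + 18432·x^5 + 12288·x^6) + (-368 - 1040·x + 2400·x^2 + 2048·x^3 - 2560·x^4 + 1536·x^5 + 7168·x^6 + 4096·x^7)·Dx + (180 + 600·x + 1296·x^2 + 480·x^3 + 960·x^4 + 1152·x^5 + 768·x^6)·Dx^2 + (-23 - 65·x + 150·x^2 + 128·x^3 - 160·x^4 + 96·x^5 + 448·x^6 + 256·x^7)·Dx^3  (order 3).
h: a_k = -3, -34, -45, -268/3, -315, -12122/15, -1785, -1288664/315, …
ICs: h(0) = -3, h′(0) = -34, h′′(0) = -90.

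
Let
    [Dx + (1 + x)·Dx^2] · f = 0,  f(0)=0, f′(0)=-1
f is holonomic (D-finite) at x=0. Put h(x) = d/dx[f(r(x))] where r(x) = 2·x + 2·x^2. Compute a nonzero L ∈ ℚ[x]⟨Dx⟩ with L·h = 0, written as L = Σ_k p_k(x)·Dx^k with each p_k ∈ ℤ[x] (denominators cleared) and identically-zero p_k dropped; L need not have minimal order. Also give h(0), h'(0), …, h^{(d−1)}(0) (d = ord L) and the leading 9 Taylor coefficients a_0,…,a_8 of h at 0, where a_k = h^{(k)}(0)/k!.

f: a_k = 0, -1, 1/2, -1/3, 1/4, -1/5, 1/6, -1/7, 1/8, …
h₀=f(r): pull back L_f along r ⇒ L₀.
h₀' ⇒ L via d/dx closure of L₀.
L = (4·x + 4·x^2) + (1 + 4·x + 6·x^2 + 4·x^3)·Dx  (order 1).
h: a_k = -2, 0, 4, -8, 8, 0, -16, 32, -32, …
ICs: h(0) = -2.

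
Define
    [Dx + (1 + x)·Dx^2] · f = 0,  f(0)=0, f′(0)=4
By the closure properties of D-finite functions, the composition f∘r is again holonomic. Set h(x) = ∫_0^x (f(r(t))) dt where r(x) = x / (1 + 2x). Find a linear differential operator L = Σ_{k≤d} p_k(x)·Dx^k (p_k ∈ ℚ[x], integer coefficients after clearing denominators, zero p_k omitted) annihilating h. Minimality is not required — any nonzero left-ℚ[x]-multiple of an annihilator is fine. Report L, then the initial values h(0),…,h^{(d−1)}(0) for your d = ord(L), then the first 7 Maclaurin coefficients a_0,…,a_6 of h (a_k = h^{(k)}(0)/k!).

L = (5 + 12·x)·Dx^2 + (1 + 5·x + 6·x^2)·Dx^3  (order 3).
h: a_k = 0, 0, 2, -10/3, 19/3, -13, 422/15, …
ICs: h(0) = 0, h′(0) = 0, h′′(0) = 4.

f: a_k = 0, 4, -2, 4/3, -1, 4/5, -2/3, …
Change of var in L_f (x↦r) gives L₀.
h=∫h₀ ⇒ L = L₀·Dx.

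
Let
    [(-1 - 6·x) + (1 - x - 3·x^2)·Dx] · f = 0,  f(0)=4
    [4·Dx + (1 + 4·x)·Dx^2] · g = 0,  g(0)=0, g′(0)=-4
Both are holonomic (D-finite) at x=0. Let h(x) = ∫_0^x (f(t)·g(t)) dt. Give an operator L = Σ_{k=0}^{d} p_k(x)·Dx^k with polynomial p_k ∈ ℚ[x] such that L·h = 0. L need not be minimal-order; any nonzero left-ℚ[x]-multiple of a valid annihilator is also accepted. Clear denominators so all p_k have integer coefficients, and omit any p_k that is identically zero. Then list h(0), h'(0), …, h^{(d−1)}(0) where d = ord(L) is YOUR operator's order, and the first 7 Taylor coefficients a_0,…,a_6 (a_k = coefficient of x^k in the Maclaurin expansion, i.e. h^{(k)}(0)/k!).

f: a_k = 4, 4, 16, 28, 76, 160, 388, …
g: a_k = 0, -4, 8, -64/3, 64, -1024/5, 2048/3, …
f·g: L₀ = L_f ⊗_s L_g, ord ≤ 1·2.
h=∫h₀ ⇒ L = L₀·Dx.
L = (10 + 48·x)·Dx + (-2 + 24·x + 60·x^2)·Dx^2 + (-1 - 3·x + 7·x^2 + 12·x^3)·Dx^3  (order 3).
h: a_k = 0, 0, -8, 16/3, -88/3, 112/3, -7384/45, …
ICs: h(0) = 0, h′(0) = 0, h′′(0) = -16.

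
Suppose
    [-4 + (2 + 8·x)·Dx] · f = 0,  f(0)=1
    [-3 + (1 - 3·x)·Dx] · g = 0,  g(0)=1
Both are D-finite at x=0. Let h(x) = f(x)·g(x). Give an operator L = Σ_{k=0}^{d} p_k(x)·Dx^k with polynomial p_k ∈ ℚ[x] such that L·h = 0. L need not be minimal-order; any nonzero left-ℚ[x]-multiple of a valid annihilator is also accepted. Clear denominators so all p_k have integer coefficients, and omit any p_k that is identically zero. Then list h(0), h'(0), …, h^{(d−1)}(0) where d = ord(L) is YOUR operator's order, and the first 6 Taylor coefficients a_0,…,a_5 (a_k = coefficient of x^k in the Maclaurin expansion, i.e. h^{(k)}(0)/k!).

L = (5 + 6·x) + (-1 - x + 12·x^2)·Dx  (order 1).
h: a_k = 1, 5, 13, 43, 119, 385, …
ICs: h(0) = 1.

f: a_k = 1, 2, -2, 4, -10, 28, …
g: a_k = 1, 3, 9, 27, 81, 243, …
f·g: L₀ = L_f ⊗_s L_g, ord ≤ 1·1.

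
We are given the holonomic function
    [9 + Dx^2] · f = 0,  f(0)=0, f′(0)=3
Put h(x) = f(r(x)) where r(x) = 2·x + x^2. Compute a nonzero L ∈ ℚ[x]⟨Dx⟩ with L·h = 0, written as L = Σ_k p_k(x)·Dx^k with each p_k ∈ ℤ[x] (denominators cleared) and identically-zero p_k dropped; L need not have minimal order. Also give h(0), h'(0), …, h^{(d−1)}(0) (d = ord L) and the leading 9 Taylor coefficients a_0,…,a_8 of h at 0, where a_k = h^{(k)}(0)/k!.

L = (36 + 108·x + 108·x^2 + 36·x^3) - Dx + (1 + x)·Dx^2  (order 2).
h: a_k = 0, 6, 3, -36, -54, 189/5, 315/2, 3726/35, -567/5, …
ICs: h(0) = 0, h′(0) = 6.

f: a_k = 0, 3, 0, -9/2, 0, 81/40, 0, -243/560, 0, …
L₀ from L_f via x↦r, Dx↦r'^{-1}Dx.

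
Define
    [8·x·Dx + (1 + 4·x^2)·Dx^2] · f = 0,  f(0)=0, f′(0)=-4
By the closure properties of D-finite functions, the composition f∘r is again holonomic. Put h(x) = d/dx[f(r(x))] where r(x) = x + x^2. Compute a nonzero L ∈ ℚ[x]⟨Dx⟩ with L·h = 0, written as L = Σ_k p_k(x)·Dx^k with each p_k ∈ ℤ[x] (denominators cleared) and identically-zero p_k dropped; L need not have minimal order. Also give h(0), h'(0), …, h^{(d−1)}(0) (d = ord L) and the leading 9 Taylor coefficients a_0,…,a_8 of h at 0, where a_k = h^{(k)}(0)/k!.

L = (-2 + 8·x + 32·x^2 + 48·x^3 + 24·x^4) + (1 + 2·x + 4·x^2 + 16·x^3 + 20·x^4 + 8·x^5)·Dx  (order 1).
h: a_k = -4, -8, 16, 64, 16, -352, -640, 1024, 5312, …
ICs: h(0) = -4.

f: a_k = 0, -4, 0, 16/3, 0, -64/5, 0, 256/7, 0, …
Substitute x→r, Dx→(1/r')Dx; clear ⇒ L₀.
h=h₀': d/dx-closure on L₀ ⇒ L.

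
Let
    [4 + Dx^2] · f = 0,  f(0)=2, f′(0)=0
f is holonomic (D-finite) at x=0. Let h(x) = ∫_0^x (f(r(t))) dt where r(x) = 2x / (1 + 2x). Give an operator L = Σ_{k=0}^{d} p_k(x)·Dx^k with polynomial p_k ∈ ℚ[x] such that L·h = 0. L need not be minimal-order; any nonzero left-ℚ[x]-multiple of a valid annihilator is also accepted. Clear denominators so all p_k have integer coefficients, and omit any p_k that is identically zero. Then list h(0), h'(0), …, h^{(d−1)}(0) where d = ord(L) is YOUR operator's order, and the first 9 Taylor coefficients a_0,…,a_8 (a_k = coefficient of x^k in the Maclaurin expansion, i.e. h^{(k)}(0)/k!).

L = 16·Dx + (4 + 24·x + 48·x^2 + 32·x^3)·Dx^2 + (1 + 8·x + 24·x^2 + 32·x^3 + 16·x^4)·Dx^3  (order 3).
h: a_k = 0, 2, 0, -16/3, 16, -512/15, 512/9, -2816/45, -128/5, …
ICs: h(0) = 0, h′(0) = 2, h′′(0) = 0.

f: a_k = 2, 0, -4, 0, 4/3, 0, -8/45, 0, 4/315, …
Change of var in L_f (x↦r) gives L₀.
Integrate: L := L₀·Dx.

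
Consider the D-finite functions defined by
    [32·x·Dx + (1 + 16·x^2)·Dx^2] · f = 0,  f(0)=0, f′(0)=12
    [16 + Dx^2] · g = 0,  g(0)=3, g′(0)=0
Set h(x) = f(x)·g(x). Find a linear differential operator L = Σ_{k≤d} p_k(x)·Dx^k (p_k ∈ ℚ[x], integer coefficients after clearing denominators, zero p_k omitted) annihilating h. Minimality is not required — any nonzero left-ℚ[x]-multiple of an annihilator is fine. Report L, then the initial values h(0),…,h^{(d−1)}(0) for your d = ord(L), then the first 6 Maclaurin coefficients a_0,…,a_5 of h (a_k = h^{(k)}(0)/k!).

f: a_k = 0, 12, 0, -64, 0, 3072/5, …
g: a_k = 3, 0, -24, 0, 32, 0, …
Sym-product of L_f,L_g gives L₀ (≤ ord 4).
L = (1280 + 53248·x^2 + 360448·x^4 + 2097152·x^6 + 8388608·x^8) + (1536·x + 40960·x^3 + 393216·x^5 + 2097152·x^7)·Dx + (96 + 4096·x^2 + 36864·x^4 + 262144·x^6 + 1048576·x^8)·Dx^2 + (96·x + 2560·x^3 + 24576·x^5 + 131072·x^7)·Dx^3 + (1 + 48·x^2 + 896·x^4 + 8192·x^6 + 32768·x^8)·Dx^4  (order 4).
h: a_k = 0, 36, 0, -480, 0, 18816/5, …
ICs: h(0) = 0, h′(0) = 36, h′′(0) = 0, h′′′(0) = -2880.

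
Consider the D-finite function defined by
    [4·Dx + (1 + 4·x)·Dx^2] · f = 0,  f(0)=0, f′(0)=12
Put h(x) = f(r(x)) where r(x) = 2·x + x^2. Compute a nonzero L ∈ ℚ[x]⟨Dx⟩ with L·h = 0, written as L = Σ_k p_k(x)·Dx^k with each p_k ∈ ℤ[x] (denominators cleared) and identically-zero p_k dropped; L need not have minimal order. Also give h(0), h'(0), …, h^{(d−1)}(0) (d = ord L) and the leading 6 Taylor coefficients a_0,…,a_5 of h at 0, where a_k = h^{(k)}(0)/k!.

f: a_k = 0, 12, -24, 64, -192, 3072/5, …
L₀ from L_f via x↦r, Dx↦r'^{-1}Dx.
L = (7 + 8·x + 4·x^2)·Dx + (1 + 9·x + 12·x^2 + 4·x^3)·Dx^2  (order 2).
h: a_k = 0, 24, -84, 416, -2328, 69504/5, …
ICs: h(0) = 0, h′(0) = 24.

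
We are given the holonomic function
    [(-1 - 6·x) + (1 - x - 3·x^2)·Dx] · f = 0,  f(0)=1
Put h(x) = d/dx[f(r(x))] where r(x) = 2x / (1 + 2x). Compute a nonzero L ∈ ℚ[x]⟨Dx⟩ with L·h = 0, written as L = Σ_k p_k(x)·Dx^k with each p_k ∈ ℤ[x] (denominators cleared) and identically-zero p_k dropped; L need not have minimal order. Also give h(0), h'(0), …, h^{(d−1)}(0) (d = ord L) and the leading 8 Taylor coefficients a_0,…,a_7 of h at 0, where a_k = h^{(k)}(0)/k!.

f: a_k = 1, 1, 4, 7, 19, 40, 97, 217, …
Substitute x→r, Dx→(1/r')Dx; clear ⇒ L₀.
Differentiate: ansatz ord ≤ ord L₀ ⇒ L.
L = (12 + 72·x + 576·x^2 + 672·x^3) + (-1 - 18·x - 48·x^2 + 136·x^3 + 336·x^4)·Dx  (order 1).
h: a_k = 2, 24, 0, 576, -1440, 13824, -56448, 350208, …
ICs: h(0) = 2.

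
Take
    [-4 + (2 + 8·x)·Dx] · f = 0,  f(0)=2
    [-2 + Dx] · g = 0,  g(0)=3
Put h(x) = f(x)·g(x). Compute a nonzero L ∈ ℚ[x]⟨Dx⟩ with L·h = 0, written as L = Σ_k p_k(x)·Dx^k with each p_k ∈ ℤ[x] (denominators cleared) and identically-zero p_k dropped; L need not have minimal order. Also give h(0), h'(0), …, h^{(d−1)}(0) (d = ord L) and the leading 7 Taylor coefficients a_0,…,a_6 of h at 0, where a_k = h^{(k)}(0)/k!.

f: a_k = 2, 4, -4, 8, -20, 56, -168, …
g: a_k = 3, 6, 6, 4, 2, 4/5, 4/15, …
L₀ := L_f ⊗_s L_g (sym. prod.), ord ≤ 1.
L = (-4 - 8·x) + (1 + 4·x)·Dx  (order 1).
h: a_k = 6, 24, 24, 32, -16, 448/5, -3904/15, …
ICs: h(0) = 6.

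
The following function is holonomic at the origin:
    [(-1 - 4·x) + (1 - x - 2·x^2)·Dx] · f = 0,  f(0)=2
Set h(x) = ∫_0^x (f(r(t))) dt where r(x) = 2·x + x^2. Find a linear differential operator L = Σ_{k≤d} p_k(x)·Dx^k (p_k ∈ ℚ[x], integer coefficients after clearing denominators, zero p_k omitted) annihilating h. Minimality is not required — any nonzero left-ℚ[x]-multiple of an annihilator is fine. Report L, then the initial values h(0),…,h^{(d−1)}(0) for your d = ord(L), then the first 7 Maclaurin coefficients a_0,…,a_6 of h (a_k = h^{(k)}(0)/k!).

L = (2 + 16·x + 8·x^2)·Dx + (-1 + 3·x + 6·x^2 + 2·x^3)·Dx^2  (order 2).
h: a_k = 0, 2, 2, 26/3, 26, 478/5, 1054/3, …
ICs: h(0) = 0, h′(0) = 2.

f: a_k = 2, 2, 6, 10, 22, 42, 86, …
f∘r: x↦r, Dx↦Dx/r' in L_f ⇒ L₀.
h=∫h₀ ⇒ L = L₀·Dx.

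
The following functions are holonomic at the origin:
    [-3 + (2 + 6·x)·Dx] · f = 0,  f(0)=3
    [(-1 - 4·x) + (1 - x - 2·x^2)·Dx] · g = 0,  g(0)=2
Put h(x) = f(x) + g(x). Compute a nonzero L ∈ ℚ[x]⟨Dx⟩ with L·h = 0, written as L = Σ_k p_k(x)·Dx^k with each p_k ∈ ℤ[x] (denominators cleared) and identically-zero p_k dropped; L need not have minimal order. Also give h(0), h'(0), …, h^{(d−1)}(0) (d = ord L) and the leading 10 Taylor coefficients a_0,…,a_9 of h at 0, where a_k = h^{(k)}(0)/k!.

f: a_k = 3, 9/2, -27/8, 81/16, -1215/128, 5103/256, -45927/1024, 216513/2048, -8444007/32768, 42220035/65536, …
g: a_k = 2, 2, 6, 10, 22, 42, 86, 170, 342, 682, …
h₀=f+g: left-lcm gives L₀, ord ≤ 2.
L = (45 + 207·x + 306·x^2 + 360·x^3) + (-33 - 174·x - 573·x^2 - 1044·x^3 - 900·x^4)·Dx + (-2 + 30·x + 138·x^2 - 38·x^3 - 504·x^4 - 360·x^5)·Dx^2  (order 2).
h: a_k = 5, 13/2, 21/8, 241/16, 1601/128, 15855/256, 42137/1024, 564673/2048, 2762649/32768, 86915587/65536, …
ICs: h(0) = 5, h′(0) = 13/2.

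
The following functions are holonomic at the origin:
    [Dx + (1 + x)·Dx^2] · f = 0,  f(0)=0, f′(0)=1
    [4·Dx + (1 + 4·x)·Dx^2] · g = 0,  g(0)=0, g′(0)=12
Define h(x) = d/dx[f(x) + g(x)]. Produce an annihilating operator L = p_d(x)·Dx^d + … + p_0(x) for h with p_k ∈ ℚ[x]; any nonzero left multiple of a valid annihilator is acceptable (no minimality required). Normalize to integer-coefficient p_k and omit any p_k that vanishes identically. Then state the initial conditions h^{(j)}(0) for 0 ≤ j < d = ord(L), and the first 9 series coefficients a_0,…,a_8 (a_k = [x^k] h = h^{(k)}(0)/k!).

f: a_k = 0, 1, -1/2, 1/3, -1/4, 1/5, -1/6, 1/7, -1/8, …
g: a_k = 0, 12, -24, 64, -192, 3072/5, -2048, 49152/7, -24576, …
Weyl lclm of L_f,L_g ⇒ L₀ (ord ≤ 4).
Differentiate: ansatz ord ≤ ord L₀ ⇒ L.
L = 8 + (10 + 16·x)·Dx + (1 + 5·x + 4·x^2)·Dx^2  (order 2).
h: a_k = 13, -49, 193, -769, 3073, -12289, 49153, -196609, 786433, …
ICs: h(0) = 13, h′(0) = -49.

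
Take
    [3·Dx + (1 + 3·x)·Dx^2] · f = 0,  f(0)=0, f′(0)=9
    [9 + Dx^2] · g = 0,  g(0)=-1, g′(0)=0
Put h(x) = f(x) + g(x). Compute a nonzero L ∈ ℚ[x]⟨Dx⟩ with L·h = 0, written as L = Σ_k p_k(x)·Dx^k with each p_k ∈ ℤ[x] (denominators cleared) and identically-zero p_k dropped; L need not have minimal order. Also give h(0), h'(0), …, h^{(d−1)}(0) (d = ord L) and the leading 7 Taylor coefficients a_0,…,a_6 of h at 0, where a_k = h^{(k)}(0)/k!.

L = (63 + 54·x + 81·x^2)·Dx + (9 + 45·x + 81·x^2 + 81·x^3)·Dx^2 + (7 + 6·x + 9·x^2)·Dx^3 + (1 + 5·x + 9·x^2 + 9·x^3)·Dx^4  (order 4).
h: a_k = -1, 9, -9, 27, -513/8, 729/5, -29079/80, …
ICs: h(0) = -1, h′(0) = 9, h′′(0) = -18, h′′′(0) = 162.

f: a_k = 0, 9, -27/2, 27, -243/4, 729/5, -729/2, …
g: a_k = -1, 0, 9/2, 0, -27/8, 0, 81/80, …
f+g: L₀ = lclm(L_f,L_g), ord ≤ 2+2.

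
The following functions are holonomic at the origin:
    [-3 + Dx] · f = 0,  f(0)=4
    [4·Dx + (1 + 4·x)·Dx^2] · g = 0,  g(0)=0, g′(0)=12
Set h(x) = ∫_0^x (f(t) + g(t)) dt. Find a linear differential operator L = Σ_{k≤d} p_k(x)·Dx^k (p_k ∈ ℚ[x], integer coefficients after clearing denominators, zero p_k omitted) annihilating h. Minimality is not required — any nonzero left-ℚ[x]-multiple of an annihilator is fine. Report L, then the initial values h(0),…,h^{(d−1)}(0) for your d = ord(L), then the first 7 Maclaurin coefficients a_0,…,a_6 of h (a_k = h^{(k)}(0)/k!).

f: a_k = 4, 12, 18, 18, 27/2, 81/10, 81/20, …
g: a_k = 0, 12, -24, 64, -192, 3072/5, -2048, …
h₀=f+g: left-lcm gives L₀, ord ≤ 3.
∫: right-multiply L₀ by Dx.
L = (-132 - 144·x)·Dx^2 + (23 - 72·x - 144·x^2)·Dx^3 + (7 + 40·x + 48·x^2)·Dx^4  (order 4).
h: a_k = 0, 4, 12, -2, 41/2, -357/10, 415/4, …
ICs: h(0) = 0, h′(0) = 4, h′′(0) = 24, h′′′(0) = -12.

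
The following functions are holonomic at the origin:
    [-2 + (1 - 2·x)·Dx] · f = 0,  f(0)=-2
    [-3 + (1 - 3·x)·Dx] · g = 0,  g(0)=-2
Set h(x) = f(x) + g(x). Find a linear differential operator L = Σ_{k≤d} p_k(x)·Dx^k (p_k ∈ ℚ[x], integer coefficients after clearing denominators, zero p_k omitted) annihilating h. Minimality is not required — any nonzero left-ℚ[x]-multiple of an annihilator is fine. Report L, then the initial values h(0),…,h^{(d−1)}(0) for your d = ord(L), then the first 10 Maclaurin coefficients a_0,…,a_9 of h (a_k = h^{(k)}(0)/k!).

L = -12 + (10 - 24·x)·Dx + (-1 + 5·x - 6·x^2)·Dx^2  (order 2).
h: a_k = -4, -10, -26, -70, -194, -550, -1586, -4630, -13634, -40390, …
ICs: h(0) = -4, h′(0) = -10.

f: a_k = -2, -4, -8, -16, -32, -64, -128, -256, -512, -1024, …
g: a_k = -2, -6, -18, -54, -162, -486, -1458, -4374, -13122, -39366, …
h₀=f+g: left-lcm gives L₀, ord ≤ 2.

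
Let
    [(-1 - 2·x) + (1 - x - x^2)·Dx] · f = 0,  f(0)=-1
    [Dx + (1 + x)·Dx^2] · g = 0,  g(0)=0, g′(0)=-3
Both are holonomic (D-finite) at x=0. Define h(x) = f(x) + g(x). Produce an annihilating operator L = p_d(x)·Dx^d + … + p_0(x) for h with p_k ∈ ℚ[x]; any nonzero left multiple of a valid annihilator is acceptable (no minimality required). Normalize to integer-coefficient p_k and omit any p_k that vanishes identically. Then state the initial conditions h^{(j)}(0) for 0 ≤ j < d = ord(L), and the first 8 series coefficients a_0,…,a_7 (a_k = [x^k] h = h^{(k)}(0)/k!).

L = (26 + 70·x + 76·x^2 + 36·x^3 + 12·x^4)·Dx + (16 + 84·x + 160·x^2 + 144·x^3 + 74·x^4 + 20·x^5)·Dx^2 + (-5 - 11·x + x^2 + 23·x^3 + 29·x^4 + 17·x^5 + 4·x^6)·Dx^3  (order 3).
h: a_k = -1, -4, -1/2, -4, -17/4, -43/5, -25/2, -150/7, …
ICs: h(0) = -1, h′(0) = -4, h′′(0) = -1.

f: a_k = -1, -1, -2, -3, -5, -8, -13, -21, …
g: a_k = 0, -3, 3/2, -1, 3/4, -3/5, 1/2, -3/7, …
Sum ⇒ L₀ = lclm(L_f,L_g) in ℚ(x)⟨Dx⟩.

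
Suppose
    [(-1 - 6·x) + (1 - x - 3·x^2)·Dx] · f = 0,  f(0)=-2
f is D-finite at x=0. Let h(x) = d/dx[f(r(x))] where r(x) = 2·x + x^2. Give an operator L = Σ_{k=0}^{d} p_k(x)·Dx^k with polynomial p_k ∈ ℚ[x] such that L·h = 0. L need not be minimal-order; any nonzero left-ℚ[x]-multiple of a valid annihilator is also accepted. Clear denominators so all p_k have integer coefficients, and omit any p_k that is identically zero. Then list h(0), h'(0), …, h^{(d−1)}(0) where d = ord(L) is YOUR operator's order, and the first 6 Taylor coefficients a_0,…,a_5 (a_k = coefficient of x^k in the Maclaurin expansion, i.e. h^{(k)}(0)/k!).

L = (17 + 114·x + 597·x^2 + 1260·x^3 + 1215·x^4 + 540·x^5 + 90·x^6) + (-1 - 11·x + 21·x^2 + 211·x^3 + 405·x^4 + 333·x^5 + 126·x^6 + 18·x^7)·Dx  (order 1).
h: a_k = -4, -68, -432, -3136, -19300, -118452, …
ICs: h(0) = -4.

f: a_k = -2, -2, -8, -14, -38, -80, …
L₀ from L_f via x↦r, Dx↦r'^{-1}Dx.
Derive L from L₀ (diff closure).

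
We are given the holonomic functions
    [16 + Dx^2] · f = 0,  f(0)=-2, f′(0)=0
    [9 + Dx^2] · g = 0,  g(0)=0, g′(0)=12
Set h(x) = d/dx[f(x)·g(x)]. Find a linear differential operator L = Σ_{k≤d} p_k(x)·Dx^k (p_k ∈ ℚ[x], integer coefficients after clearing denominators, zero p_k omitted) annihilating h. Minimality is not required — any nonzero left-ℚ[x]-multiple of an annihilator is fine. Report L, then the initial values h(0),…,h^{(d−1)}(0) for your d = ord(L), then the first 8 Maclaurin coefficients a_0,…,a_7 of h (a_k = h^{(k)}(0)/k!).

L = 49 + 50·Dx^2 + Dx^4  (order 4).
h: a_k = -24, 0, 684, 0, -2801, 0, 137257/30, 0, …
ICs: h(0) = -24, h′(0) = 0, h′′(0) = 1368, h′′′(0) = 0.

f: a_k = -2, 0, 16, 0, -64/3, 0, 512/45, 0, …
g: a_k = 0, 12, 0, -18, 0, 81/10, 0, -243/140, …
L₀ := L_f ⊗_s L_g (sym. prod.), ord ≤ 4.
h=h₀': d/dx-closure on L₀ ⇒ L.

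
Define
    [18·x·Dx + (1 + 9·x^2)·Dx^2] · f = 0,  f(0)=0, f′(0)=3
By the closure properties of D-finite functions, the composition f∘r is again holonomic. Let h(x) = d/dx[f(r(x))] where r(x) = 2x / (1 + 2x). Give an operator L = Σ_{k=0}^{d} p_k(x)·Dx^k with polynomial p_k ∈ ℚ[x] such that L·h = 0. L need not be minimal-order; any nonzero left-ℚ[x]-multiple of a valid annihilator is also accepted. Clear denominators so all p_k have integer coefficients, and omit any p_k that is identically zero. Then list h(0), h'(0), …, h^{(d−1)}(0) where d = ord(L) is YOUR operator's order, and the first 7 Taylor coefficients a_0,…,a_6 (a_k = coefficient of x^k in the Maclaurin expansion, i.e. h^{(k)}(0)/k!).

f: a_k = 0, 3, 0, -9, 0, 243/5, 0, …
h₀=f(r): pull back L_f along r ⇒ L₀.
h=h₀': d/dx-closure on L₀ ⇒ L.
L = (4 + 80·x) + (1 + 4·x + 40·x^2)·Dx  (order 1).
h: a_k = 6, -24, -144, 1536, -384, -59904, 254976, …
ICs: h(0) = 6.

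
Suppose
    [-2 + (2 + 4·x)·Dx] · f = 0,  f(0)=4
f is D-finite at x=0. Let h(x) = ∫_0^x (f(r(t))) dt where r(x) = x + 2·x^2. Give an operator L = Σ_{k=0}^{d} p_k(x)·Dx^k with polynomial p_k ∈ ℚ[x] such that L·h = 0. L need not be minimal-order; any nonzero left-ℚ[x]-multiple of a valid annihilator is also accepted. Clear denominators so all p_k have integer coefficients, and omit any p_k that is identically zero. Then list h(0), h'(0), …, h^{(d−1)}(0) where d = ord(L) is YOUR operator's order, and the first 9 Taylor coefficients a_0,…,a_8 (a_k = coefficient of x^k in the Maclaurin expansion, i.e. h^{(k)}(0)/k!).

f: a_k = 4, 4, -2, 2, -5/2, 7/2, -21/4, 33/4, -429/32, …
h₀=f(r): pull back L_f along r ⇒ L₀.
Integrate: L := L₀·Dx.
L = (-1 - 4·x)·Dx + (1 + 2·x + 4·x^2)·Dx^2  (order 2).
h: a_k = 0, 4, 2, 2, -3/2, 3/10, 5/4, -57/28, 21/32, …
ICs: h(0) = 0, h′(0) = 4.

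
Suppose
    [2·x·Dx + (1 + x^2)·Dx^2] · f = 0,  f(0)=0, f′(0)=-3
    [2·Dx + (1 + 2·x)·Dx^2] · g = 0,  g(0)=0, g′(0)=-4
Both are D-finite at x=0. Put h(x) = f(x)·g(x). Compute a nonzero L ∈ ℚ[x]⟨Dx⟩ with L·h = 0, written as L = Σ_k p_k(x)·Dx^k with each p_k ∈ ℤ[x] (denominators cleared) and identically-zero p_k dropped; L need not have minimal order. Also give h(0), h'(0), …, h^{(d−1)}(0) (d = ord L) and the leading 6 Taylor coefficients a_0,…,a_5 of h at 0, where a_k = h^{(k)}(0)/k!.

L = (24 + 80·x + 88·x^2 + 240·x^3 + 240·x^4 + 208·x^5 + 16·x^7)·Dx + (12 + 80·x + 332·x^2 + 608·x^3 + 880·x^4 + 744·x^5 + 560·x^6 + 24·x^7 + 56·x^8)·Dx^2 + (12 + 52·x + 168·x^2 + 372·x^3 + 516·x^4 + 564·x^5 + 384·x^6 + 276·x^7 + 24·x^8 + 32·x^9)·Dx^3 + (2 + 12·x + 34·x^2 + 64·x^3 + 87·x^4 + 96·x^5 + 84·x^6 + 48·x^7 + 33·x^8 + 4·x^9 + 4·x^10)·Dx^4  (order 4).
h: a_k = 0, 0, 12, -12, 12, -20, …
ICs: h(0) = 0, h′(0) = 0, h′′(0) = 24, h′′′(0) = -72.

f: a_k = 0, -3, 0, 1, 0, -3/5, …
g: a_k = 0, -4, 4, -16/3, 8, -64/5, …
f·g: L₀ = L_f ⊗_s L_g, ord ≤ 2·2.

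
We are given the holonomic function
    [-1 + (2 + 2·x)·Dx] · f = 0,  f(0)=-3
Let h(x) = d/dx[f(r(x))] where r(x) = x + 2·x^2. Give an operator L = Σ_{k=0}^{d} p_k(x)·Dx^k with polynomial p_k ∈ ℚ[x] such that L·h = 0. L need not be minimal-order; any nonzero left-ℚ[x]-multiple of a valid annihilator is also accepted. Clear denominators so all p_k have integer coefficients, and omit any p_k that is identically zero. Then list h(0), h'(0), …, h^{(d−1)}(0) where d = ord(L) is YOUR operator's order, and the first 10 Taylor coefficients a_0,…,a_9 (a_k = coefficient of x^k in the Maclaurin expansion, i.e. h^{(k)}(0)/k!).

f: a_k = -3, -3/2, 3/8, -3/16, 15/128, -21/256, 63/1024, -99/2048, 1287/32768, -2145/65536, …
Change of var in L_f (x↦r) gives L₀.
h₀' ⇒ L via d/dx closure of L₀.
L = 7 + (-2 - 10·x - 12·x^2 - 16·x^3)·Dx  (order 1).
h: a_k = -3/2, -21/4, 63/16, 63/32, -1785/256, 1701/512, 16611/2048, -53529/4096, -108297/65536, 3202185/131072, …
ICs: h(0) = -3/2.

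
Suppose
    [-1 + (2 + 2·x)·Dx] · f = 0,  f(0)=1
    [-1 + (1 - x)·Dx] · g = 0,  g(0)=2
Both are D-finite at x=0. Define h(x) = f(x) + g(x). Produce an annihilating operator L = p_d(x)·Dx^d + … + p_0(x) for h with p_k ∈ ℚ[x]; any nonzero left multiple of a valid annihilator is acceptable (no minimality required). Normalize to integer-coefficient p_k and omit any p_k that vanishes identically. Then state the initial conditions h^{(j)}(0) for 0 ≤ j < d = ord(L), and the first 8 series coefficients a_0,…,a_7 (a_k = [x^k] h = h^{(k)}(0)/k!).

f: a_k = 1, 1/2, -1/8, 1/16, -5/128, 7/256, -21/1024, 33/2048, …
g: a_k = 2, 2, 2, 2, 2, 2, 2, 2, …
L₀ := lclm(L_f,L_g); ord L₀ ≤ 1+1.
L = (5 + 3·x) + (-9 - 14·x - 9·x^2)·Dx + (2 + 6·x - 2·x^2 - 6·x^3)·Dx^2  (order 2).
h: a_k = 3, 5/2, 15/8, 33/16, 251/128, 519/256, 2027/1024, 4129/2048, …
ICs: h(0) = 3, h′(0) = 5/2.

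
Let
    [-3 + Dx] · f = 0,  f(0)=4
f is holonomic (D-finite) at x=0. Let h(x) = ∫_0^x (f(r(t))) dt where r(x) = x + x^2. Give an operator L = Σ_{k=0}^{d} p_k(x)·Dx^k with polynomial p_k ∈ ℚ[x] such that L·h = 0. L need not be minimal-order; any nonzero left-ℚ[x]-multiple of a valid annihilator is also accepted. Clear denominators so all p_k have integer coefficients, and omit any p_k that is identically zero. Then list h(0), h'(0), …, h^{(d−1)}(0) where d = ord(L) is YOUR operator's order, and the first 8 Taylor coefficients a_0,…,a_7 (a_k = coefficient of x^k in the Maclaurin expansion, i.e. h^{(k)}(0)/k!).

f: a_k = 4, 12, 18, 18, 27/2, 81/10, 81/20, 243/140, …
L₀ from L_f via x↦r, Dx↦r'^{-1}Dx.
h=∫h₀ ⇒ L = L₀·Dx.
L = (-3 - 6·x)·Dx + Dx^2  (order 2).
h: a_k = 0, 4, 6, 10, 27/2, 171/10, 387/20, 2871/140, …
ICs: h(0) = 0, h′(0) = 4.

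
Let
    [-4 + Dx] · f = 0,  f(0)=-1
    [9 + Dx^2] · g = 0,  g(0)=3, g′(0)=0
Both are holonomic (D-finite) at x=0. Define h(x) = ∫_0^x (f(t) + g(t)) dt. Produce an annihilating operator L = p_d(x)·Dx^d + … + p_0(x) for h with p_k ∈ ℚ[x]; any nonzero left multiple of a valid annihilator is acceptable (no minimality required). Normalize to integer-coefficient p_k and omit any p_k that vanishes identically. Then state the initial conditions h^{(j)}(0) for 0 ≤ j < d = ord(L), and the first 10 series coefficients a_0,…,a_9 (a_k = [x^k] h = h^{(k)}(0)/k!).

f: a_k = -1, -4, -8, -32/3, -32/3, -128/15, -256/45, -1024/315, -512/315, -2048/2835, …
g: a_k = 3, 0, -27/2, 0, 81/8, 0, -243/80, 0, 2187/4480, 0, …
L₀ := lclm(L_f,L_g); ord L₀ ≤ 1+2.
∫: right-multiply L₀ by Dx.
L = -36·Dx + 9·Dx^2 - 4·Dx^3 + Dx^4  (order 4).
h: a_k = 0, 2, -2, -43/6, -8/3, -13/120, -64/45, -6283/5040, -128/315, -45853/362880, …
ICs: h(0) = 0, h′(0) = 2, h′′(0) = -4, h′′′(0) = -43.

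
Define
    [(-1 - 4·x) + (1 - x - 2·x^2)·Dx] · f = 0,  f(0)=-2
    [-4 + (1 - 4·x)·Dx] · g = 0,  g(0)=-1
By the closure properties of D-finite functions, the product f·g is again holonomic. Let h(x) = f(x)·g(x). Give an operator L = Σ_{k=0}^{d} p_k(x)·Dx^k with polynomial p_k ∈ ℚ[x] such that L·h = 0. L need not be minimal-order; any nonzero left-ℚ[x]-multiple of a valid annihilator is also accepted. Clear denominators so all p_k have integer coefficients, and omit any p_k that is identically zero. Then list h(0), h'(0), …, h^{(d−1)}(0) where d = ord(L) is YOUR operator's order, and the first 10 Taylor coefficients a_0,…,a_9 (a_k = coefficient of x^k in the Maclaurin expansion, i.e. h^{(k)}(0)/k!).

f: a_k = -2, -2, -6, -10, -22, -42, -86, -170, -342, -682, …
g: a_k = -1, -4, -16, -64, -256, -1024, -4096, -16384, -65536, -262144, …
f·g: L₀ = L_f ⊗_s L_g, ord ≤ 1·1.
L = (-5 + 4·x + 24·x^2) + (1 - 5·x + 2·x^2 + 8·x^3)·Dx  (order 1).
h: a_k = 2, 10, 46, 194, 798, 3234, 13022, 52258, 209374, 838178, …
ICs: h(0) = 2.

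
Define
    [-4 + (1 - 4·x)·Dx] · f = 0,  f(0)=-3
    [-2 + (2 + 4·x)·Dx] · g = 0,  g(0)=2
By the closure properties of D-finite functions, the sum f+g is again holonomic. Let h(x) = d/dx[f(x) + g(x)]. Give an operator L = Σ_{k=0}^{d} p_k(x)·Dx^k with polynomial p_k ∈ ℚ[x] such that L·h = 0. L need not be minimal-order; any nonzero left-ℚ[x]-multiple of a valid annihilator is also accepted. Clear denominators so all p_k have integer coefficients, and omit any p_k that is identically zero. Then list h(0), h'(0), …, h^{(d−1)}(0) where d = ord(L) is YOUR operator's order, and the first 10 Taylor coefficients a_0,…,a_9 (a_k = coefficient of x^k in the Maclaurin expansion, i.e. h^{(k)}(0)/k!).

f: a_k = -3, -12, -48, -192, -768, -3072, -12288, -49152, -196608, -786432, …
g: a_k = 2, 2, -1, 1, -5/4, 7/4, -21/8, 33/8, -429/64, 715/64, …
Sum ⇒ L₀ = lclm(L_f,L_g) in ℚ(x)⟨Dx⟩.
Derive L from L₀ (diff closure).
L = (-40 - 32·x) + (-31 - 136·x - 112·x^2)·Dx + (3 - 2·x - 32·x^2 - 32·x^3)·Dx^2  (order 2).
h: a_k = -10, -98, -573, -3077, -61405/4, -294975/4, -2752281/8, -12583341/8, -452978397/64, -2013278075/64, …
ICs: h(0) = -10, h′(0) = -98.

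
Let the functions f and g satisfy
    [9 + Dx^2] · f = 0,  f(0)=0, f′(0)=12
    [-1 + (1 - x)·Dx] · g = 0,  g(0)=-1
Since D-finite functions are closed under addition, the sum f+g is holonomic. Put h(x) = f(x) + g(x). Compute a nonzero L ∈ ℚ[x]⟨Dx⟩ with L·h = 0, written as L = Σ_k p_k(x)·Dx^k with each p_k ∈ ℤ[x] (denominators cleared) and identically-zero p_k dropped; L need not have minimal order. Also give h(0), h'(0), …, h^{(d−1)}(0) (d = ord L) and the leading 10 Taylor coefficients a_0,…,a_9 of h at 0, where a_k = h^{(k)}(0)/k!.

f: a_k = 0, 12, 0, -18, 0, 81/10, 0, -243/140, 0, 243/1120, …
g: a_k = -1, -1, -1, -1, -1, -1, -1, -1, -1, -1, …
Weyl lclm of L_f,L_g ⇒ L₀ (ord ≤ 3).
L = (-135 + 162·x - 81·x^2) + (99 - 261·x + 243·x^2 - 81·x^3)·Dx + (-15 + 18·x - 9·x^2)·Dx^2 + (11 - 29·x + 27·x^2 - 9·x^3)·Dx^3  (order 3).
h: a_k = -1, 11, -1, -19, -1, 71/10, -1, -383/140, -1, -877/1120, …
ICs: h(0) = -1, h′(0) = 11, h′′(0) = -2.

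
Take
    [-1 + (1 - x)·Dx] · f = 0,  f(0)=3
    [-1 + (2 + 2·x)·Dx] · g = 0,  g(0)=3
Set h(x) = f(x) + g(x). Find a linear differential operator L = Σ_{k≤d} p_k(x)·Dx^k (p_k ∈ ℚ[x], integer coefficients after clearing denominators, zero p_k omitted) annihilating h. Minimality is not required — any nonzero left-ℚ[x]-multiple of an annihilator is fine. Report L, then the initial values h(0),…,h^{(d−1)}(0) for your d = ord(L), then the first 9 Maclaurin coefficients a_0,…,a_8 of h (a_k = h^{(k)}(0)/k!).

f: a_k = 3, 3, 3, 3, 3, 3, 3, 3, 3, …
g: a_k = 3, 3/2, -3/8, 3/16, -15/128, 21/256, -63/1024, 99/2048, -1287/32768, …
f+g: L₀ = lclm(L_f,L_g), ord ≤ 1+1.
L = (-5 - 3·x) + (9 + 14·x + 9·x^2)·Dx + (-2 - 6·x + 2·x^2 + 6·x^3)·Dx^2  (order 2).
h: a_k = 6, 9/2, 21/8, 51/16, 369/128, 789/256, 3009/1024, 6243/2048, 97017/32768, …
ICs: h(0) = 6, h′(0) = 9/2.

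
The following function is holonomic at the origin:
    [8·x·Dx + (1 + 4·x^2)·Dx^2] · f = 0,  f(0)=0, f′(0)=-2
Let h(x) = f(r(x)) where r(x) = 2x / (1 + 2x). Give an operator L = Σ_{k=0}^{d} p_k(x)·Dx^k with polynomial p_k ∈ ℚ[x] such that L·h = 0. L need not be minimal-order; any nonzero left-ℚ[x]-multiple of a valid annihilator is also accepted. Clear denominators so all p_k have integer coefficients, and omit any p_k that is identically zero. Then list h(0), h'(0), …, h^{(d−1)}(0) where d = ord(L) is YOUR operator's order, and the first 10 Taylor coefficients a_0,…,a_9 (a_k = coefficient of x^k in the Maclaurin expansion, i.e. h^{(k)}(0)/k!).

L = (4 + 40·x)·Dx + (1 + 4·x + 20·x^2)·Dx^2  (order 2).
h: a_k = 0, -4, 8, 16/3, -96, 1216/5, 1408/3, -35584/7, 10752, 367616/9, …
ICs: h(0) = 0, h′(0) = -4.

f: a_k = 0, -2, 0, 8/3, 0, -32/5, 0, 128/7, 0, -512/9, …
L₀ from L_f via x↦r, Dx↦r'^{-1}Dx.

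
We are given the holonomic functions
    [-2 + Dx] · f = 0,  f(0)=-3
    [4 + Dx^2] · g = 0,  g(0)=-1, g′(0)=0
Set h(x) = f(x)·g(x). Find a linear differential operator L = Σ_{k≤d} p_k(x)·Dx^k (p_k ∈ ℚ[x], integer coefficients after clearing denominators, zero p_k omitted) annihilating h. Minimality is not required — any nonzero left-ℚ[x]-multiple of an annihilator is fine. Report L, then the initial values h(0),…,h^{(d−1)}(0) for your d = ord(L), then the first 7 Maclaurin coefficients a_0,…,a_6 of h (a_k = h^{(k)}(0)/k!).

f: a_k = -3, -6, -6, -4, -2, -4/5, -4/15, …
g: a_k = -1, 0, 2, 0, -2/3, 0, 4/45, …
Product ⇒ symmetric product L₀, ord ≤ 2.
L = 8 - 4·Dx + Dx^2  (order 2).
h: a_k = 3, 6, 0, -8, -8, -16/5, 0, …
ICs: h(0) = 3, h′(0) = 6.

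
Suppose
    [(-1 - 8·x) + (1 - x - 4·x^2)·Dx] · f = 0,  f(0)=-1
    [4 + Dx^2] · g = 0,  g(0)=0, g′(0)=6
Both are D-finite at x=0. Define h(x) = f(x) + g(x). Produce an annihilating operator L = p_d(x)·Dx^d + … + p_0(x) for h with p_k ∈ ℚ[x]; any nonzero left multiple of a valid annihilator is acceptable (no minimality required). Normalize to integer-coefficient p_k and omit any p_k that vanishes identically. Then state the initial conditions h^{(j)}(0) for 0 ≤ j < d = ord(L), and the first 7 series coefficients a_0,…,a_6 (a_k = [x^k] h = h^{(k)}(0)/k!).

L = (116 + 1008·x + 968·x^2 + 2688·x^3 + 640·x^4 + 1024·x^5) + (-28 - 4·x + 8·x^2 + 200·x^3 + 480·x^4 + 384·x^5 + 512·x^6)·Dx + (29 + 252·x + 242·x^2 + 672·x^3 + 160·x^4 + 256·x^5)·Dx^2 + (-7 - x + 2·x^2 + 50·x^3 + 120·x^4 + 96·x^5 + 128·x^6)·Dx^3  (order 3).
h: a_k = -1, 5, -5, -13, -29, -321/5, -181, …
ICs: h(0) = -1, h′(0) = 5, h′′(0) = -10.

f: a_k = -1, -1, -5, -9, -29, -65, -181, …
g: a_k = 0, 6, 0, -4, 0, 4/5, 0, …
Weyl lclm of L_f,L_g ⇒ L₀ (ord ≤ 3).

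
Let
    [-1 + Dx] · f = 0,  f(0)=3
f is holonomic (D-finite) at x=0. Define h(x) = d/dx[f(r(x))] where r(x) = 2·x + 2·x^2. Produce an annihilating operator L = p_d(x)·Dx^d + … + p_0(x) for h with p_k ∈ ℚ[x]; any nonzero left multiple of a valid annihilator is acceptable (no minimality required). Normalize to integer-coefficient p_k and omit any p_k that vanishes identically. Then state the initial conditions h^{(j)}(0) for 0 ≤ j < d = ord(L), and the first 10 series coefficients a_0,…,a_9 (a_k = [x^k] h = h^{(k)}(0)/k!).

L = (4 + 8·x + 8·x^2) + (-1 - 2·x)·Dx  (order 1).
h: a_k = 6, 24, 48, 80, 104, 608/5, 1856/15, 12224/105, 2096/21, 75968/945, …
ICs: h(0) = 6.

f: a_k = 3, 3, 3/2, 1/2, 1/8, 1/40, 1/240, 1/1680, 1/13440, 1/120960, …
h₀=f(r): pull back L_f along r ⇒ L₀.
h₀' ⇒ L via d/dx closure of L₀.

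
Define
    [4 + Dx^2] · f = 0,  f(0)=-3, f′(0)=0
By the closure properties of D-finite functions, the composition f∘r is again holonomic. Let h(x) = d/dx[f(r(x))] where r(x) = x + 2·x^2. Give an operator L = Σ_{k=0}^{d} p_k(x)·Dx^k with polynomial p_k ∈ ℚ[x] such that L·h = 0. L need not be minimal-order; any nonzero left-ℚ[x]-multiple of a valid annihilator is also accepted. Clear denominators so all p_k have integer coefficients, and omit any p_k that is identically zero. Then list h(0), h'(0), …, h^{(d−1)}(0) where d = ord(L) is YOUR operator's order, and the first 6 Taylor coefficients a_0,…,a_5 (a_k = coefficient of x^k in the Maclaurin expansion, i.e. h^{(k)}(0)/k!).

L = (52 + 64·x + 384·x^2 + 1024·x^3 + 1024·x^4) + (-12 - 48·x)·Dx + (1 + 8·x + 16·x^2)·Dx^2  (order 2).
h: a_k = 0, 12, 72, 88, -80, -1432/5, …
ICs: h(0) = 0, h′(0) = 12.

f: a_k = -3, 0, 6, 0, -2, 0, …
Change of var in L_f (x↦r) gives L₀.
h=h₀': d/dx-closure on L₀ ⇒ L.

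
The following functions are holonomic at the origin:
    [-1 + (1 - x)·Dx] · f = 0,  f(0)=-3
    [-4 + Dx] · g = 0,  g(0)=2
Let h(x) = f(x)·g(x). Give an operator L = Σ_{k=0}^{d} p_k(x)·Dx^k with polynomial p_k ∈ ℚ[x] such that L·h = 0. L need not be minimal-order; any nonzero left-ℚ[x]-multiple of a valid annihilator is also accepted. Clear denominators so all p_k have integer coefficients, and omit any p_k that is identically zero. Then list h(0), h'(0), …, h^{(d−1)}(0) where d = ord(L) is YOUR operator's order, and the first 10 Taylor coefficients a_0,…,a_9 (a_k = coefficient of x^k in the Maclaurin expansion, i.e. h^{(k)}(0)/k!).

f: a_k = -3, -3, -3, -3, -3, -3, -3, -3, -3, -3, …
g: a_k = 2, 8, 16, 64/3, 64/3, 256/15, 512/45, 2048/315, 1024/315, 4096/2835, …
h₀=f·g: eliminate ⇒ L₀, order ≤ 1·1.
L = (5 - 4·x) + (-1 + x)·Dx  (order 1).
h: a_k = -6, -30, -78, -142, -206, -1286/5, -874/3, -32638/105, -33662/105, -307054/945, …
ICs: h(0) = -6.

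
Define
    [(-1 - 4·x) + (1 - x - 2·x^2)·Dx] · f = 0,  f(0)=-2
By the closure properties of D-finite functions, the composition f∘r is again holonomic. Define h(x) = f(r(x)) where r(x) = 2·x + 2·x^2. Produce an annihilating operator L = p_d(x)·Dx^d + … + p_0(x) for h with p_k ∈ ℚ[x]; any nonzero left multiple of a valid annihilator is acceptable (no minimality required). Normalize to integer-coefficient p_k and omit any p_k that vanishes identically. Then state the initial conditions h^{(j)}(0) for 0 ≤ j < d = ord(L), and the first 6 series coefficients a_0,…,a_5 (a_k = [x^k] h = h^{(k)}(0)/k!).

f: a_k = -2, -2, -6, -10, -22, -42, …
L₀ from L_f via x↦r, Dx↦r'^{-1}Dx.
L = (2 + 20·x + 48·x^2 + 32·x^3) + (-1 + 2·x + 10·x^2 + 16·x^3 + 8·x^4)·Dx  (order 1).
h: a_k = -2, -4, -28, -128, -616, -2992, …
ICs: h(0) = -2.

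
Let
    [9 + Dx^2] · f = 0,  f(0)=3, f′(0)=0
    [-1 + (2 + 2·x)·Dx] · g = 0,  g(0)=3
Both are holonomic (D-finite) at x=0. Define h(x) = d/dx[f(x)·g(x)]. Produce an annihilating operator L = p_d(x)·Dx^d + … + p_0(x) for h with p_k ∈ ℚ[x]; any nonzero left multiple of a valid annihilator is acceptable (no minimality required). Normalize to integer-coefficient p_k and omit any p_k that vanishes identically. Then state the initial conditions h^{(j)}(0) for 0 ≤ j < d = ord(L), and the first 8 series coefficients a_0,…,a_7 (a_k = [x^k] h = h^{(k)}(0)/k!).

f: a_k = 3, 0, -27/2, 0, 81/8, 0, -243/80, 0, …
g: a_k = 3, 3/2, -3/8, 3/16, -15/128, 21/256, -63/1024, 99/2048, …
h₀=f·g: eliminate ⇒ L₀, order ≤ 2·1.
Differentiate: ansatz ord ≤ ord L₀ ⇒ L.
L = (551 + 1968·x + 2712·x^2 + 1728·x^3 + 432·x^4) + (-44 - 140·x - 144·x^2 - 48·x^3)·Dx + (52 + 200·x + 292·x^2 + 192·x^3 + 48·x^4)·Dx^2  (order 2).
h: a_k = 9/2, -333/4, -945/16, 4491/32, 16515/256, -176823/2560, -259497/10240, 2442609/143360, …
ICs: h(0) = 9/2, h′(0) = -333/4.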